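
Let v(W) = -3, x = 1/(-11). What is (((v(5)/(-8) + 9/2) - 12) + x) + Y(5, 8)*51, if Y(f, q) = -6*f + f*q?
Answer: 44245/88 ≈ 502.78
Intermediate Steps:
x = -1/11 ≈ -0.090909
(((v(5)/(-8) + 9/2) - 12) + x) + Y(5, 8)*51 = (((-3/(-8) + 9/2) - 12) - 1/11) + (5*(-6 + 8))*51 = (((-3*(-⅛) + 9*(½)) - 12) - 1/11) + (5*2)*51 = (((3/8 + 9/2) - 12) - 1/11) + 10*51 = ((39/8 - 12) - 1/11) + 510 = (-57/8 - 1/11) + 510 = -635/88 + 510 = 44245/88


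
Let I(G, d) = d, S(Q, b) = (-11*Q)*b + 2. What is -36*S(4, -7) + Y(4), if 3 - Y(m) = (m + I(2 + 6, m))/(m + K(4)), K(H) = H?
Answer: -11158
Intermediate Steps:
S(Q, b) = 2 - 11*Q*b (S(Q, b) = -11*Q*b + 2 = 2 - 11*Q*b)
Y(m) = 3 - 2*m/(4 + m) (Y(m) = 3 - (m + m)/(m + 4) = 3 - 2*m/(4 + m))
-36*S(4, -7) + Y(4) = -36*(2 - 11*4*(-7)) + (12 + 4)/(4 + 4) = -36*(2 + 308) + 16/8 = -36*310 + (⅛)*16 = -11160 + 2 = -11158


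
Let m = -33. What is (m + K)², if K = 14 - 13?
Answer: 1024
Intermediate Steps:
K = 1
(m + K)² = (-33 + 1)² = (-32)² = 1024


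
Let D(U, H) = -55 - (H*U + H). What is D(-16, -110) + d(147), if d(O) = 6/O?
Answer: -83543/49 ≈ -1705.0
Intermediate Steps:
D(U, H) = -55 - H - H*U (D(U, H) = -55 - (H + H*U) = -55 + (-H - H*U) = -55 - H - H*U)
D(-16, -110) + d(147) = (-55 - 1*(-110) - 1*(-110)*(-16)) + 6/147 = (-55 + 110 - 1760) + 6*(1/147) = -1705 + 2/49 = -83543/49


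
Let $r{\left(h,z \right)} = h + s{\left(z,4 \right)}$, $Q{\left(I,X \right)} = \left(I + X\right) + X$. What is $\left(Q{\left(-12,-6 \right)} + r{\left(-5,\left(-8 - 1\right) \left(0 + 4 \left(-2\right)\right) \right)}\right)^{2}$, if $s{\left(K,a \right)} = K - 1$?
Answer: $1764$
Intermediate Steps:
$s{\left(K,a \right)} = -1 + K$ ($s{\left(K,a \right)} = K - 1 = -1 + K$)
$Q{\left(I,X \right)} = I + 2 X$
$r{\left(h,z \right)} = -1 + h + z$ ($r{\left(h,z \right)} = h + \left(-1 + z\right) = -1 + h + z$)
$\left(Q{\left(-12,-6 \right)} + r{\left(-5,\left(-8 - 1\right) \left(0 + 4 \left(-2\right)\right) \right)}\right)^{2} = \left(\left(-12 + 2 \left(-6\right)\right) - \left(6 - \left(-8 - 1\right) \left(0 + 4 \left(-2\right)\right)\right)\right)^{2} = \left(\left(-12 - 12\right) - \left(6 + 9 \left(0 - 8\right)\right)\right)^{2} = \left(-24 - -66\right)^{2} = \left(-24 + 66\right)^{2} = 42^{2} = 1764$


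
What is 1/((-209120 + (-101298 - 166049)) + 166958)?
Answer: -1/309509 ≈ -3.2309e-6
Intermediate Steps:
1/((-209120 + (-101298 - 166049)) + 166958) = 1/((-209120 - 267347) + 166958) = 1/(-476467 + 166958) = 1/(-309509) = -1/309509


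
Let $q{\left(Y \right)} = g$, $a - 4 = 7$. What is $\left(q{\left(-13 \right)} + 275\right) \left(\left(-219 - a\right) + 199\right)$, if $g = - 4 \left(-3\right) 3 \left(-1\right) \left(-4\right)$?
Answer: $-12989$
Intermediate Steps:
$a = 11$ ($a = 4 + 7 = 11$)
$g = 144$ ($g = - 4 \left(\left(-9\right) \left(-1\right)\right) \left(-4\right) = \left(-4\right) 9 \left(-4\right) = \left(-36\right) \left(-4\right) = 144$)
$q{\left(Y \right)} = 144$
$\left(q{\left(-13 \right)} + 275\right) \left(\left(-219 - a\right) + 199\right) = \left(144 + 275\right) \left(\left(-219 - 11\right) + 199\right) = 419 \left(\left(-219 - 11\right) + 199\right) = 419 \left(-230 + 199\right) = 419 \left(-31\right) = -12989$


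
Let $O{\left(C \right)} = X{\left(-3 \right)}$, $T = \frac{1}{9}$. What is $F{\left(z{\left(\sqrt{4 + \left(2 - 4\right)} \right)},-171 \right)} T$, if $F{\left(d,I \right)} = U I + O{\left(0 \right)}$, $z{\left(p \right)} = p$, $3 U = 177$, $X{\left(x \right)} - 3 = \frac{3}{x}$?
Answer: $- \frac{10087}{9} \approx -1120.8$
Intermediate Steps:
$X{\left(x \right)} = 3 + \frac{3}{x}$
$T = \frac{1}{9} \approx 0.11111$
$U = 59$ ($U = \frac{1}{3} \cdot 177 = 59$)
$O{\left(C \right)} = 2$ ($O{\left(C \right)} = 3 + \frac{3}{-3} = 3 + 3 \left(- \frac{1}{3}\right) = 3 - 1 = 2$)
$F{\left(d,I \right)} = 2 + 59 I$ ($F{\left(d,I \right)} = 59 I + 2 = 2 + 59 I$)
$F{\left(z{\left(\sqrt{4 + \left(2 - 4\right)} \right)},-171 \right)} T = \left(2 + 59 \left(-171\right)\right) \frac{1}{9} = \left(2 - 10089\right) \frac{1}{9} = \left(-10087\right) \frac{1}{9} = - \frac{10087}{9}$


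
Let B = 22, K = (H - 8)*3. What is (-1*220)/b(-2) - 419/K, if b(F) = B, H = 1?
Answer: 209/21 ≈ 9.9524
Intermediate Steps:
K = -21 (K = (1 - 8)*3 = -7*3 = -21)
b(F) = 22
(-1*220)/b(-2) - 419/K = -1*220/22 - 419/(-21) = -220*1/22 - 419*(-1/21) = -10 + 419/21 = 209/21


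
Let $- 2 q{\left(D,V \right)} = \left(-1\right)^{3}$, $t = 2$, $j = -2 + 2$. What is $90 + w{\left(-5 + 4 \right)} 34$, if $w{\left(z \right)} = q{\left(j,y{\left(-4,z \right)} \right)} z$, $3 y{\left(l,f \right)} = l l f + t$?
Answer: $73$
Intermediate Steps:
$j = 0$
$y{\left(l,f \right)} = \frac{2}{3} + \frac{f l^{2}}{3}$ ($y{\left(l,f \right)} = \frac{l l f + 2}{3} = \frac{l^{2} f + 2}{3} = \frac{f l^{2} + 2}{3} = \frac{2 + f l^{2}}{3} = \frac{2}{3} + \frac{f l^{2}}{3}$)
$q{\left(D,V \right)} = \frac{1}{2}$ ($q{\left(D,V \right)} = - \frac{\left(-1\right)^{3}}{2} = \left(- \frac{1}{2}\right) \left(-1\right) = \frac{1}{2}$)
$w{\left(z \right)} = \frac{z}{2}$
$90 + w{\left(-5 + 4 \right)} 34 = 90 + \frac{-5 + 4}{2} \cdot 34 = 90 + \frac{1}{2} \left(-1\right) 34 = 90 - 17 = 73$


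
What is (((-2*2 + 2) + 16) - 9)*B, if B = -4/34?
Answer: -10/17 ≈ -0.58823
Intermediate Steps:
B = -2/17 (B = -4*1/34 = -2/17 ≈ -0.11765)
(((-2*2 + 2) + 16) - 9)*B = (((-2*2 + 2) + 16) - 9)*(-2/17) = (((-4 + 2) + 16) - 9)*(-2/17) = ((-2 + 16) - 9)*(-2/17) = (14 - 9)*(-2/17) = 5*(-2/17) = -10/17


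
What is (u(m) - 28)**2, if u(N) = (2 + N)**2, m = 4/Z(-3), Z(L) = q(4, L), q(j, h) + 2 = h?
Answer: 440896/625 ≈ 705.43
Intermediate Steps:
q(j, h) = -2 + h
Z(L) = -2 + L
m = -4/5 (m = 4/(-2 - 3) = 4/(-5) = 4*(-1/5) = -4/5 ≈ -0.80000)
(u(m) - 28)**2 = ((2 - 4/5)**2 - 28)**2 = ((6/5)**2 - 28)**2 = (36/25 - 28)**2 = (-664/25)**2 = 440896/625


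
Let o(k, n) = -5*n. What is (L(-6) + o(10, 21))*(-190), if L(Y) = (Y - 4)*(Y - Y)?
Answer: 19950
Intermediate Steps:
L(Y) = 0 (L(Y) = (-4 + Y)*0 = 0)
(L(-6) + o(10, 21))*(-190) = (0 - 5*21)*(-190) = (0 - 105)*(-190) = -105*(-190) = 19950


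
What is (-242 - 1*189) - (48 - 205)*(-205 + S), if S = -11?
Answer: -34343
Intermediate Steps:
(-242 - 1*189) - (48 - 205)*(-205 + S) = (-242 - 1*189) - (48 - 205)*(-205 - 11) = (-242 - 189) - (-157)*(-216) = -431 - 1*33912 = -431 - 33912 = -34343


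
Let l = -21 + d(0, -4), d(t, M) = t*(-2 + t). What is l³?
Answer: -9261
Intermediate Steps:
l = -21 (l = -21 + 0*(-2 + 0) = -21 + 0*(-2) = -21 + 0 = -21)
l³ = (-21)³ = -9261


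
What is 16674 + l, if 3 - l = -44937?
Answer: 61614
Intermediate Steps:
l = 44940 (l = 3 - 1*(-44937) = 3 + 44937 = 44940)
16674 + l = 16674 + 44940 = 61614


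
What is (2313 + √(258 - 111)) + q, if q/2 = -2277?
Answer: -2241 + 7*√3 ≈ -2228.9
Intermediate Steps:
q = -4554 (q = 2*(-2277) = -4554)
(2313 + √(258 - 111)) + q = (2313 + √(258 - 111)) - 4554 = (2313 + √147) - 4554 = (2313 + 7*√3) - 4554 = -2241 + 7*√3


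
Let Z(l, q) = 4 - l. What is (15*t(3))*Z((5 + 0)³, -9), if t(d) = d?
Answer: -5445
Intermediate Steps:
(15*t(3))*Z((5 + 0)³, -9) = (15*3)*(4 - (5 + 0)³) = 45*(4 - 1*5³) = 45*(4 - 1*125) = 45*(4 - 125) = 45*(-121) = -5445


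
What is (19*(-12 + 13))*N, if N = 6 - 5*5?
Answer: -361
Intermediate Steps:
N = -19 (N = 6 - 25 = -19)
(19*(-12 + 13))*N = (19*(-12 + 13))*(-19) = (19*1)*(-19) = 19*(-19) = -361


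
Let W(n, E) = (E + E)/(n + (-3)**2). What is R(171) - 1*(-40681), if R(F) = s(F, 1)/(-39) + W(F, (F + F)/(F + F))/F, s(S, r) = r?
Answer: 8139042553/200070 ≈ 40681.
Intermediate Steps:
W(n, E) = 2*E/(9 + n) (W(n, E) = (2*E)/(n + 9) = (2*E)/(9 + n) = 2*E/(9 + n))
R(F) = -1/39 + 2/(F*(9 + F)) (R(F) = 1/(-39) + (2*((F + F)/(F + F))/(9 + F))/F = 1*(-1/39) + (2*((2*F)/((2*F)))/(9 + F))/F = -1/39 + (2*((2*F)*(1/(2*F)))/(9 + F))/F = -1/39 + (2*1/(9 + F))/F = -1/39 + (2/(9 + F))/F = -1/39 + 2/(F*(9 + F)))
R(171) - 1*(-40681) = (1/39)*(78 - 1*171*(9 + 171))/(171*(9 + 171)) - 1*(-40681) = (1/39)*(1/171)*(78 - 1*171*180)/180 + 40681 = (1/39)*(1/171)*(1/180)*(78 - 30780) + 40681 = (1/39)*(1/171)*(1/180)*(-30702) + 40681 = -5117/200070 + 40681 = 8139042553/200070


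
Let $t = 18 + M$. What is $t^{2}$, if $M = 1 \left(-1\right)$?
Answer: $289$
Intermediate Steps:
$M = -1$
$t = 17$ ($t = 18 - 1 = 17$)
$t^{2} = 17^{2} = 289$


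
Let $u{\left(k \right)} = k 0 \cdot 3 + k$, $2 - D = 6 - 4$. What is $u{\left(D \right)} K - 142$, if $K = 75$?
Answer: $-142$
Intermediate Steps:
$D = 0$ ($D = 2 - \left(6 - 4\right) = 2 - 2 = 0$)
$u{\left(k \right)} = k$ ($u{\left(k \right)} = k 0 + k = 0 + k = k$)
$u{\left(D \right)} K - 142 = 0 \cdot 75 - 142 = 0 - 142 = -142$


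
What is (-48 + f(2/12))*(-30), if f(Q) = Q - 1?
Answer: 1465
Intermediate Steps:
f(Q) = -1 + Q
(-48 + f(2/12))*(-30) = (-48 + (-1 + 2/12))*(-30) = (-48 + (-1 + 2*(1/12)))*(-30) = (-48 + (-1 + 1/6))*(-30) = (-48 - 5/6)*(-30) = -293/6*(-30) = 1465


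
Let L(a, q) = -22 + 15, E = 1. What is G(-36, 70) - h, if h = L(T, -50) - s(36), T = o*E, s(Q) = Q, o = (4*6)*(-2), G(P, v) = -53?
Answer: -10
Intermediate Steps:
o = -48 (o = 24*(-2) = -48)
T = -48 (T = -48*1 = -48)
L(a, q) = -7
h = -43 (h = -7 - 1*36 = -7 - 36 = -43)
G(-36, 70) - h = -53 - 1*(-43) = -53 + 43 = -10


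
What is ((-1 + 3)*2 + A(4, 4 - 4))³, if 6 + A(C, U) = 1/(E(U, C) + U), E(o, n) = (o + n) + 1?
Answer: -729/125 ≈ -5.8320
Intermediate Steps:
E(o, n) = 1 + n + o (E(o, n) = (n + o) + 1 = 1 + n + o)
A(C, U) = -6 + 1/(1 + C + 2*U) (A(C, U) = -6 + 1/((1 + C + U) + U) = -6 + 1/(1 + C + 2*U))
((-1 + 3)*2 + A(4, 4 - 4))³ = ((-1 + 3)*2 + (-5 - 12*(4 - 4) - 6*4)/(1 + 4 + 2*(4 - 4)))³ = (2*2 + (-5 - 12*0 - 24)/(1 + 4 + 2*0))³ = (4 + (-5 + 0 - 24)/(1 + 4 + 0))³ = (4 - 29/5)³ = (-9/5)³ = -729/125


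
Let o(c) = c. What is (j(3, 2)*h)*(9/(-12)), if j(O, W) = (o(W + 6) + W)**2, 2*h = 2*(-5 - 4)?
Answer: 675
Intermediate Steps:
h = -9 (h = (2*(-5 - 4))/2 = (2*(-9))/2 = (1/2)*(-18) = -9)
j(O, W) = (6 + 2*W)**2 (j(O, W) = ((W + 6) + W)**2 = ((6 + W) + W)**2 = (6 + 2*W)**2)
(j(3, 2)*h)*(9/(-12)) = ((4*(3 + 2)**2)*(-9))*(9/(-12)) = ((4*5**2)*(-9))*(9*(-1/12)) = ((4*25)*(-9))*(-3/4) = (100*(-9))*(-3/4) = -900*(-3/4) = 675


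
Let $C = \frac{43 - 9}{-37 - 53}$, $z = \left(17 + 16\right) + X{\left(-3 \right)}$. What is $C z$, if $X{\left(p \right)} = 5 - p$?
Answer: $- \frac{697}{45} \approx -15.489$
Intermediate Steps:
$z = 41$ ($z = \left(17 + 16\right) + \left(5 - -3\right) = 33 + \left(5 + 3\right) = 33 + 8 = 41$)
$C = - \frac{17}{45}$ ($C = \frac{34}{-90} = 34 \left(- \frac{1}{90}\right) = - \frac{17}{45} \approx -0.37778$)
$C z = \left(- \frac{17}{45}\right) 41 = - \frac{697}{45}$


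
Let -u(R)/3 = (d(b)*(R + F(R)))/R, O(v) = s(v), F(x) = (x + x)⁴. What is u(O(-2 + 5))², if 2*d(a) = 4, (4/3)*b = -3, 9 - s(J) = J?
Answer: 430230564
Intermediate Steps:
s(J) = 9 - J
b = -9/4 (b = (¾)*(-3) = -9/4 ≈ -2.2500)
F(x) = 16*x⁴ (F(x) = (2*x)⁴ = 16*x⁴)
d(a) = 2 (d(a) = (½)*4 = 2)
O(v) = 9 - v
u(R) = -3*(2*R + 32*R⁴)/R (u(R) = -3*2*(R + 16*R⁴)/R = -3*(2*R + 32*R⁴)/R)
u(O(-2 + 5))² = (-6 - 96*(9 - (-2 + 5))³)² = (-6 - 96*(9 - 1*3)³)² = (-6 - 96*(9 - 3)³)² = (-6 - 96*6³)² = (-6 - 96*216)² = (-6 - 20736)² = (-20742)² = 430230564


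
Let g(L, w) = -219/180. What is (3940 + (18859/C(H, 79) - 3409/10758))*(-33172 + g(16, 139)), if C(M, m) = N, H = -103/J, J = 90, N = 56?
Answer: -15729839828159/110880 ≈ -1.4186e+8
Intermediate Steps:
H = -103/90 ≈ -1.1444
g(L, w) = -73/60 (g(L, w) = -219*1/180 = -73/60)
C(M, m) = 56
(3940 + (18859/C(H, 79) - 3409/10758))*(-33172 + g(16, 139)) = (3940 + (18859/56 - 3409/10758))*(-33172 - 73/60) = (3940 + (18859*(1/56) - 3409*1/10758))*(-1990393/60) = (3940 + (18859/56 - 3409/10758))*(-1990393/60) = (3940 + 101347109/301224)*(-1990393/60) = (1288169669/301224)*(-1990393/60) = -15729839828159/110880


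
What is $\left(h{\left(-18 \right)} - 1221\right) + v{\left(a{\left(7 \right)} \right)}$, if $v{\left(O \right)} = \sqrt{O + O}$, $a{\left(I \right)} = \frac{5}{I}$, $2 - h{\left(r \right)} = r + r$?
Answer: $-1183 + \frac{\sqrt{70}}{7} \approx -1181.8$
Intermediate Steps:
$h{\left(r \right)} = 2 - 2 r$ ($h{\left(r \right)} = 2 - \left(r + r\right) = 2 - 2 r$)
$v{\left(O \right)} = \sqrt{2} \sqrt{O}$ ($v{\left(O \right)} = \sqrt{2 O} = \sqrt{2} \sqrt{O}$)
$\left(h{\left(-18 \right)} - 1221\right) + v{\left(a{\left(7 \right)} \right)} = \left(\left(2 - -36\right) - 1221\right) + \sqrt{2} \sqrt{\frac{5}{7}} = \left(\left(2 + 36\right) - 1221\right) + \sqrt{2} \sqrt{5 \cdot \frac{1}{7}} = \left(38 - 1221\right) + \sqrt{2} \sqrt{\frac{5}{7}} = -1183 + \sqrt{2} \frac{\sqrt{35}}{7} = -1183 + \frac{\sqrt{70}}{7}$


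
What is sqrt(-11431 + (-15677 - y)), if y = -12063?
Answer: I*sqrt(15045) ≈ 122.66*I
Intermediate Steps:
sqrt(-11431 + (-15677 - y)) = sqrt(-11431 + (-15677 - 1*(-12063))) = sqrt(-11431 + (-15677 + 12063)) = sqrt(-11431 - 3614) = sqrt(-15045) = I*sqrt(15045)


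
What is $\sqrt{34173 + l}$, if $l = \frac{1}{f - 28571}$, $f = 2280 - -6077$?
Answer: $\frac{\sqrt{1551476205166}}{6738} \approx 184.86$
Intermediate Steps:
$f = 8357$ ($f = 2280 + 6077 = 8357$)
$l = - \frac{1}{20214}$ ($l = \frac{1}{8357 - 28571} = \frac{1}{-20214} = - \frac{1}{20214} \approx -4.9471 \cdot 10^{-5}$)
$\sqrt{34173 + l} = \sqrt{34173 - \frac{1}{20214}} = \sqrt{\frac{690773021}{20214}} = \frac{\sqrt{1551476205166}}{6738}$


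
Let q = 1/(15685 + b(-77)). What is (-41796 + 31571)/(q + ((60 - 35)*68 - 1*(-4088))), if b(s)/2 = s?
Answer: -158804475/89893429 ≈ -1.7666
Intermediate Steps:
b(s) = 2*s
q = 1/15531 (q = 1/(15685 + 2*(-77)) = 1/(15685 - 154) = 1/15531 ≈ 6.4387e-5)
(-41796 + 31571)/(q + ((60 - 35)*68 - 1*(-4088))) = (-41796 + 31571)/(1/15531 + ((60 - 35)*68 - 1*(-4088))) = -10225/(1/15531 + (25*68 + 4088)) = -10225/(1/15531 + (1700 + 4088)) = -10225/(1/15531 + 5788) = -10225/89893429/15531 = -10225*15531/89893429 = -158804475/89893429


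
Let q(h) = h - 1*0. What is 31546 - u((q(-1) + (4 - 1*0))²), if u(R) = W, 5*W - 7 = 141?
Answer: 157582/5 ≈ 31516.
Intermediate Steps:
q(h) = h (q(h) = h + 0 = h)
W = 148/5 (W = 7/5 + (⅕)*141 = 7/5 + 141/5 = 148/5 ≈ 29.600)
u(R) = 148/5
31546 - u((q(-1) + (4 - 1*0))²) = 31546 - 1*148/5 = 31546 - 148/5 = 157582/5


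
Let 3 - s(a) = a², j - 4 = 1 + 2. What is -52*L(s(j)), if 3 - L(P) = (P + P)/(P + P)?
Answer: -104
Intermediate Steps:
j = 7 (j = 4 + (1 + 2) = 4 + 3 = 7)
s(a) = 3 - a²
L(P) = 2 (L(P) = 3 - (P + P)/(P + P) = 3 - 2*P/(2*P) = 3 - 2*P*1/(2*P) = 3 - 1*1 = 3 - 1 = 2)
-52*L(s(j)) = -52*2 = -104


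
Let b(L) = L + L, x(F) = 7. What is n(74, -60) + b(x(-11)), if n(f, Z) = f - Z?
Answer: 148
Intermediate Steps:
b(L) = 2*L
n(74, -60) + b(x(-11)) = (74 - 1*(-60)) + 2*7 = (74 + 60) + 14 = 134 + 14 = 148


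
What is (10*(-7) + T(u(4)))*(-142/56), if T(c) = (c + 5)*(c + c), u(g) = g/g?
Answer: 2059/14 ≈ 147.07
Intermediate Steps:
u(g) = 1
T(c) = 2*c*(5 + c) (T(c) = (5 + c)*(2*c) = 2*c*(5 + c))
(10*(-7) + T(u(4)))*(-142/56) = (10*(-7) + 2*1*(5 + 1))*(-142/56) = (-70 + 2*1*6)*(-142*1/56) = (-70 + 12)*(-71/28) = -58*(-71/28) = 2059/14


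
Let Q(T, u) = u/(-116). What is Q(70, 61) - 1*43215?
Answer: -5013001/116 ≈ -43216.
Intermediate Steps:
Q(T, u) = -u/116 (Q(T, u) = u*(-1/116) = -u/116)
Q(70, 61) - 1*43215 = -1/116*61 - 1*43215 = -61/116 - 43215 = -5013001/116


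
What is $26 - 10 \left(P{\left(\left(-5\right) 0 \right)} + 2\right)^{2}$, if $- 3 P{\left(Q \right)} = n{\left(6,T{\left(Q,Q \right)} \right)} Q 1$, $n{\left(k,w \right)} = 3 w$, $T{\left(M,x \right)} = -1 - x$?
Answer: $-14$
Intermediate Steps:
$P{\left(Q \right)} = - \frac{Q \left(-3 - 3 Q\right)}{3}$ ($P{\left(Q \right)} = - \frac{3 \left(-1 - Q\right) Q 1}{3} = - \frac{\left(-3 - 3 Q\right) Q 1}{3} = - \frac{Q \left(-3 - 3 Q\right) 1}{3} = - \frac{Q \left(-3 - 3 Q\right)}{3}$)
$26 - 10 \left(P{\left(\left(-5\right) 0 \right)} + 2\right)^{2} = 26 - 10 \left(\left(-5\right) 0 \left(1 - 0\right) + 2\right)^{2} = 26 - 10 \left(0 \left(1 + 0\right) + 2\right)^{2} = 26 - 10 \left(0 \cdot 1 + 2\right)^{2} = 26 - 10 \left(0 + 2\right)^{2} = 26 - 10 \cdot 2^{2} = 26 - 40 = -14$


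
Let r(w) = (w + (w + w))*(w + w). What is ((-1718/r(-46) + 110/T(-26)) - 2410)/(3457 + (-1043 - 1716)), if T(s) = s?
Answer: -199243147/57601752 ≈ -3.4590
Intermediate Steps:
r(w) = 6*w² (r(w) = (w + 2*w)*(2*w) = (3*w)*(2*w) = 6*w²)
((-1718/r(-46) + 110/T(-26)) - 2410)/(3457 + (-1043 - 1716)) = ((-1718/(6*(-46)²) + 110/(-26)) - 2410)/(3457 + (-1043 - 1716)) = ((-1718/(6*2116) + 110*(-1/26)) - 2410)/(3457 - 2759) = ((-1718/12696 - 55/13) - 2410)/698 = ((-1718*1/12696 - 55/13) - 2410)*(1/698) = ((-859/6348 - 55/13) - 2410)*(1/698) = (-360307/82524 - 2410)*(1/698) = -199243147/82524*1/698 = -199243147/57601752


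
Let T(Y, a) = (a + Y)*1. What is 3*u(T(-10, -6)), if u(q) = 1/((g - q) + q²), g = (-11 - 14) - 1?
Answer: 1/82 ≈ 0.012195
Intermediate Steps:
g = -26 (g = -25 - 1 = -26)
T(Y, a) = Y + a (T(Y, a) = (Y + a)*1 = Y + a)
u(q) = 1/(-26 + q² - q) (u(q) = 1/((-26 - q) + q²) = 1/(-26 + q² - q))
3*u(T(-10, -6)) = 3/(-26 + (-10 - 6)² - (-10 - 6)) = 3/(-26 + (-16)² - 1*(-16)) = 3/(-26 + 256 + 16) = 3/246 = 3*(1/246) = 1/82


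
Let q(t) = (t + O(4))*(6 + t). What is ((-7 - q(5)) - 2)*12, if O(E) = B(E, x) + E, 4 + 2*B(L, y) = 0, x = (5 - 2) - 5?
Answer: -1032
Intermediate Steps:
x = -2 (x = 3 - 5 = -2)
B(L, y) = -2 (B(L, y) = -2 + (1/2)*0 = -2 + 0 = -2)
O(E) = -2 + E
q(t) = (2 + t)*(6 + t) (q(t) = (t + (-2 + 4))*(6 + t) = (t + 2)*(6 + t) = (2 + t)*(6 + t))
((-7 - q(5)) - 2)*12 = ((-7 - (12 + 5**2 + 8*5)) - 2)*12 = ((-7 - (12 + 25 + 40)) - 2)*12 = ((-7 - 1*77) - 2)*12 = ((-7 - 77) - 2)*12 = (-84 - 2)*12 = -86*12 = -1032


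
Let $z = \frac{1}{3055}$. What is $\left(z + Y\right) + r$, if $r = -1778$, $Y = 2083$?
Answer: $\frac{931776}{3055} \approx 305.0$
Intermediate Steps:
$z = \frac{1}{3055} \approx 0.00032733$
$\left(z + Y\right) + r = \left(\frac{1}{3055} + 2083\right) - 1778 = \frac{6363566}{3055} - 1778 = \frac{931776}{3055}$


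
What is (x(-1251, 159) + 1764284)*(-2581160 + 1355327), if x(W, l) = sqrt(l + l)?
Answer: -2162717548572 - 1225833*sqrt(318) ≈ -2.1627e+12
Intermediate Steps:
x(W, l) = sqrt(2)*sqrt(l) (x(W, l) = sqrt(2*l) = sqrt(2)*sqrt(l))
(x(-1251, 159) + 1764284)*(-2581160 + 1355327) = (sqrt(2)*sqrt(159) + 1764284)*(-2581160 + 1355327) = (sqrt(318) + 1764284)*(-1225833) = (1764284 + sqrt(318))*(-1225833) = -2162717548572 - 1225833*sqrt(318)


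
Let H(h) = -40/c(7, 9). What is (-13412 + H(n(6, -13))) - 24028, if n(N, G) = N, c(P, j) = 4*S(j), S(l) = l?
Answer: -336970/9 ≈ -37441.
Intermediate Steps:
c(P, j) = 4*j
H(h) = -10/9 (H(h) = -40/(4*9) = -40/36 = -40*1/36 = -10/9)
(-13412 + H(n(6, -13))) - 24028 = (-13412 - 10/9) - 24028 = -120718/9 - 24028 = -336970/9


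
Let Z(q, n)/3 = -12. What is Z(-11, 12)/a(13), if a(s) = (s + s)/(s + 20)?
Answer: -594/13 ≈ -45.692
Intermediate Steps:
a(s) = 2*s/(20 + s) (a(s) = (2*s)/(20 + s) = 2*s/(20 + s))
Z(q, n) = -36 (Z(q, n) = 3*(-12) = -36)
Z(-11, 12)/a(13) = -36/(2*13/(20 + 13)) = -36/(2*13/33) = -36/(2*13*(1/33)) = -36/26/33 = -36*33/26 = -594/13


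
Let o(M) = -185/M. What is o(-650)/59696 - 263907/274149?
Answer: -227559427983/236391981280 ≈ -0.96264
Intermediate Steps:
o(-650)/59696 - 263907/274149 = -185/(-650)/59696 - 263907/274149 = -185*(-1/650)*(1/59696) - 263907*1/274149 = (37/130)*(1/59696) - 29323/30461 = 37/7760480 - 29323/30461 = -227559427983/236391981280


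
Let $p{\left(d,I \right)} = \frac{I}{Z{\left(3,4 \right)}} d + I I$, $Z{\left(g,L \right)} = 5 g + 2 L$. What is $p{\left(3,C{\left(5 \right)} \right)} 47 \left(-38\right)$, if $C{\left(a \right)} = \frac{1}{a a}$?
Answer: $- \frac{175028}{14375} \approx -12.176$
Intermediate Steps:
$Z{\left(g,L \right)} = 2 L + 5 g$
$C{\left(a \right)} = \frac{1}{a^{2}}$
$p{\left(d,I \right)} = I^{2} + \frac{I d}{23}$ ($p{\left(d,I \right)} = \frac{I}{2 \cdot 4 + 5 \cdot 3} d + I I = \frac{I}{8 + 15} d + I^{2} = \frac{I}{23} d + I^{2} = \frac{I d}{23} + I^{2} = I^{2} + \frac{I d}{23}$)
$p{\left(3,C{\left(5 \right)} \right)} 47 \left(-38\right) = \frac{3 + \frac{23}{25}}{23 \cdot 25} \cdot 47 \left(-38\right) = \frac{1}{23} \cdot \frac{1}{25} \left(3 + 23 \cdot \frac{1}{25}\right) 47 \left(-38\right) = \frac{1}{23} \cdot \frac{1}{25} \left(3 + \frac{23}{25}\right) 47 \left(-38\right) = \frac{1}{23} \cdot \frac{1}{25} \cdot \frac{98}{25} \cdot 47 \left(-38\right) = \frac{98}{14375} \cdot 47 \left(-38\right) = \frac{4606}{14375} \left(-38\right) = - \frac{175028}{14375}$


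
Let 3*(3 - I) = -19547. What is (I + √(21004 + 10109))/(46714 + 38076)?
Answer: 9778/127185 + 3*√3457/84790 ≈ 0.078960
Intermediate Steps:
I = 19556/3 (I = 3 - ⅓*(-19547) = 3 + 19547/3 = 19556/3 ≈ 6518.7)
(I + √(21004 + 10109))/(46714 + 38076) = (19556/3 + √(21004 + 10109))/(46714 + 38076) = (19556/3 + √31113)/84790 = (19556/3 + 3*√3457)*(1/84790) = 9778/127185 + 3*√3457/84790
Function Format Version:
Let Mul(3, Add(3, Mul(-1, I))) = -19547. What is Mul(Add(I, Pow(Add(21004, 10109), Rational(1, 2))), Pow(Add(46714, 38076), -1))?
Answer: Add(Rational(9778, 127185), Mul(Rational(3, 84790), Pow(3457, Rational(1, 2)))) ≈ 0.078960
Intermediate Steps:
I = Rational(19556, 3) (I = Add(3, Mul(Rational(-1, 3), -19547)) = Add(3, Rational(19547, 3)) = Rational(19556, 3) ≈ 6518.7)
Mul(Add(I, Pow(Add(21004, 10109), Rational(1, 2))), Pow(Add(46714, 38076), -1)) = Mul(Add(Rational(19556, 3), Pow(Add(21004, 10109), Rational(1, 2))), Pow(Add(46714, 38076), -1)) = Mul(Add(Rational(19556, 3), Pow(31113, Rational(1, 2))), Pow(84790, -1)) = Mul(Add(Rational(19556, 3), Mul(3, Pow(3457, Rational(1, 2)))), Rational(1, 84790)) = Add(Rational(9778, 127185), Mul(Rational(3, 84790), Pow(3457, Rational(1, 2))))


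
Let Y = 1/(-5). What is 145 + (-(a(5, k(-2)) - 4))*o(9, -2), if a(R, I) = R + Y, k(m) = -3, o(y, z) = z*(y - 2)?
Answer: 781/5 ≈ 156.20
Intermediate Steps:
Y = -⅕ ≈ -0.20000
o(y, z) = z*(-2 + y)
a(R, I) = -⅕ + R (a(R, I) = R - ⅕ = -⅕ + R)
145 + (-(a(5, k(-2)) - 4))*o(9, -2) = 145 + (-((-⅕ + 5) - 4))*(-2*(-2 + 9)) = 145 + (-(24/5 - 4))*(-2*7) = 145 - 1*⅘*(-14) = 145 - ⅘*(-14) = 145 + 56/5 = 781/5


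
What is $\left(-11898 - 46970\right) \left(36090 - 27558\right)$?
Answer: $-502261776$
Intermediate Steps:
$\left(-11898 - 46970\right) \left(36090 - 27558\right) = \left(-58868\right) 8532 = -502261776$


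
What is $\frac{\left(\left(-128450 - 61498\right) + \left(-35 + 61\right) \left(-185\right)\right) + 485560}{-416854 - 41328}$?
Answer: $- \frac{145401}{229091} \approx -0.63469$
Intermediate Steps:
$\frac{\left(\left(-128450 - 61498\right) + \left(-35 + 61\right) \left(-185\right)\right) + 485560}{-416854 - 41328} = \frac{\left(-189948 + 26 \left(-185\right)\right) + 485560}{-458182} = \left(\left(-189948 - 4810\right) + 485560\right) \left(- \frac{1}{458182}\right) = \left(-194758 + 485560\right) \left(- \frac{1}{458182}\right) = 290802 \left(- \frac{1}{458182}\right) = - \frac{145401}{229091}$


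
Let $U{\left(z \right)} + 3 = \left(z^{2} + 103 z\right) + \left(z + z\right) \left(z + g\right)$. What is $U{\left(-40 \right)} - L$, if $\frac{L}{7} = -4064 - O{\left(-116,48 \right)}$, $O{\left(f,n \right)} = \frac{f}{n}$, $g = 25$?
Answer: $\frac{325297}{12} \approx 27108.0$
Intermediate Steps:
$L = - \frac{341173}{12}$ ($L = 7 \left(-4064 - - \frac{116}{48}\right) = 7 \left(-4064 - \left(-116\right) \frac{1}{48}\right) = 7 \left(-4064 - - \frac{29}{12}\right) = 7 \left(-4064 + \frac{29}{12}\right) = 7 \left(- \frac{48739}{12}\right) = - \frac{341173}{12} \approx -28431.0$)
$U{\left(z \right)} = -3 + z^{2} + 103 z + 2 z \left(25 + z\right)$ ($U{\left(z \right)} = -3 + \left(\left(z^{2} + 103 z\right) + \left(z + z\right) \left(z + 25\right)\right) = -3 + \left(\left(z^{2} + 103 z\right) + 2 z \left(25 + z\right)\right) = -3 + \left(z^{2} + 103 z + 2 z \left(25 + z\right)\right) = -3 + z^{2} + 103 z + 2 z \left(25 + z\right)$)
$U{\left(-40 \right)} - L = \left(-3 + 3 \left(-40\right)^{2} + 153 \left(-40\right)\right) - - \frac{341173}{12} = \left(-3 + 3 \cdot 1600 - 6120\right) + \frac{341173}{12} = \left(-3 + 4800 - 6120\right) + \frac{341173}{12} = -1323 + \frac{341173}{12} = \frac{325297}{12}$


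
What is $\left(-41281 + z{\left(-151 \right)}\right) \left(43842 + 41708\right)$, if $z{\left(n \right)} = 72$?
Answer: $-3525429950$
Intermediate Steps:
$\left(-41281 + z{\left(-151 \right)}\right) \left(43842 + 41708\right) = \left(-41281 + 72\right) \left(43842 + 41708\right) = \left(-41209\right) 85550 = -3525429950$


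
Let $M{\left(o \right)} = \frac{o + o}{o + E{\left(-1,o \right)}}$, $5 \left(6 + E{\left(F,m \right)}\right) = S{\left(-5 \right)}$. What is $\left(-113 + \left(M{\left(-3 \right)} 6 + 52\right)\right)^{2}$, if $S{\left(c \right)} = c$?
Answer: $\frac{82369}{25} \approx 3294.8$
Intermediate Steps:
$E{\left(F,m \right)} = -7$ ($E{\left(F,m \right)} = -6 + \frac{1}{5} \left(-5\right) = -6 - 1 = -7$)
$M{\left(o \right)} = \frac{2 o}{-7 + o}$ ($M{\left(o \right)} = \frac{o + o}{o - 7} = \frac{2 o}{-7 + o}$)
$\left(-113 + \left(M{\left(-3 \right)} 6 + 52\right)\right)^{2} = \left(-113 + \left(2 \left(-3\right) \frac{1}{-7 - 3} \cdot 6 + 52\right)\right)^{2} = \left(-113 + \left(2 \left(-3\right) \frac{1}{-10} \cdot 6 + 52\right)\right)^{2} = \left(-113 + \left(2 \left(-3\right) \left(- \frac{1}{10}\right) 6 + 52\right)\right)^{2} = \left(-113 + \left(\frac{3}{5} \cdot 6 + 52\right)\right)^{2} = \left(-113 + \left(\frac{18}{5} + 52\right)\right)^{2} = \left(-113 + \frac{278}{5}\right)^{2} = \left(- \frac{287}{5}\right)^{2} = \frac{82369}{25}$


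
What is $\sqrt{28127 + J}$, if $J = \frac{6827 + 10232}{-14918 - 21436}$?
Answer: $\frac{\sqrt{37172397576246}}{36354} \approx 167.71$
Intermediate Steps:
$J = - \frac{17059}{36354}$ ($J = \frac{17059}{-36354} = 17059 \left(- \frac{1}{36354}\right) = - \frac{17059}{36354} \approx -0.46925$)
$\sqrt{28127 + J} = \sqrt{28127 - \frac{17059}{36354}} = \sqrt{\frac{1022511899}{36354}} = \frac{\sqrt{37172397576246}}{36354}$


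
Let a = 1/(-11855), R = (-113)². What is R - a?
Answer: 151376496/11855 ≈ 12769.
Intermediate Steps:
R = 12769
a = -1/11855 ≈ -8.4353e-5
R - a = 12769 - 1*(-1/11855) = 12769 + 1/11855 = 151376496/11855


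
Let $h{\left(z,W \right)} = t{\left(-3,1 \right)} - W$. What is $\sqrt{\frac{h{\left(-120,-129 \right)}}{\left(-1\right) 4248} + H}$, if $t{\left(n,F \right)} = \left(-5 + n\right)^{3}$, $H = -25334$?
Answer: $\frac{i \sqrt{12698976982}}{708} \approx 159.17 i$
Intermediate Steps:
$h{\left(z,W \right)} = -512 - W$ ($h{\left(z,W \right)} = \left(-5 - 3\right)^{3} - W = \left(-8\right)^{3} - W = -512 - W$)
$\sqrt{\frac{h{\left(-120,-129 \right)}}{\left(-1\right) 4248} + H} = \sqrt{\frac{-512 - -129}{\left(-1\right) 4248} - 25334} = \sqrt{\frac{-512 + 129}{-4248} - 25334} = \sqrt{\left(-383\right) \left(- \frac{1}{4248}\right) - 25334} = \sqrt{\frac{383}{4248} - 25334} = \sqrt{- \frac{107618449}{4248}} = \frac{i \sqrt{12698976982}}{708}$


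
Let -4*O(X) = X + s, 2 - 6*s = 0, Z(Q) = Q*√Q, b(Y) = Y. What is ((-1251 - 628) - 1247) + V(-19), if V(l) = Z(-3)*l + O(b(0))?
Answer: -37513/12 + 57*I*√3 ≈ -3126.1 + 98.727*I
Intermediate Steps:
Z(Q) = Q^(3/2)
s = ⅓ (s = ⅓ - ⅙*0 = ⅓ + 0 = ⅓ ≈ 0.33333)
O(X) = -1/12 - X/4 (O(X) = -(X + ⅓)/4 = -(⅓ + X)/4 = -1/12 - X/4)
V(l) = -1/12 - 3*I*l*√3 (V(l) = (-3)^(3/2)*l + (-1/12 - ¼*0) = (-3*I*√3)*l + (-1/12 + 0) = -3*I*l*√3 - 1/12 = -1/12 - 3*I*l*√3)
((-1251 - 628) - 1247) + V(-19) = ((-1251 - 628) - 1247) + (-1/12 - 3*I*(-19)*√3) = (-1879 - 1247) + (-1/12 + 57*I*√3) = -3126 + (-1/12 + 57*I*√3) = -37513/12 + 57*I*√3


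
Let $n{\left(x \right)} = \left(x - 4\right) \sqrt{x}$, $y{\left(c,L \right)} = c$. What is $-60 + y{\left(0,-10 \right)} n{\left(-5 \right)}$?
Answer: $-60$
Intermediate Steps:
$n{\left(x \right)} = \sqrt{x} \left(-4 + x\right)$ ($n{\left(x \right)} = \left(-4 + x\right) \sqrt{x} = \sqrt{x} \left(-4 + x\right)$)
$-60 + y{\left(0,-10 \right)} n{\left(-5 \right)} = -60 + 0 \sqrt{-5} \left(-4 - 5\right) = -60 + 0 i \sqrt{5} \left(-9\right) = -60 + 0 \left(- 9 i \sqrt{5}\right) = -60 + 0 = -60$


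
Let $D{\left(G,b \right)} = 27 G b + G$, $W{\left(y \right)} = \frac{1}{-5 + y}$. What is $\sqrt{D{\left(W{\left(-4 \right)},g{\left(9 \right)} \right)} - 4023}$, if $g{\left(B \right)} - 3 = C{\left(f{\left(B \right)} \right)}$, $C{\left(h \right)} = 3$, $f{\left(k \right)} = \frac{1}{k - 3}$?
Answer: $\frac{i \sqrt{36370}}{3} \approx 63.57 i$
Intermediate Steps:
$f{\left(k \right)} = \frac{1}{-3 + k}$
$g{\left(B \right)} = 6$ ($g{\left(B \right)} = 3 + 3 = 6$)
$D{\left(G,b \right)} = G + 27 G b$ ($D{\left(G,b \right)} = 27 G b + G = G + 27 G b$)
$\sqrt{D{\left(W{\left(-4 \right)},g{\left(9 \right)} \right)} - 4023} = \sqrt{\frac{1 + 27 \cdot 6}{-5 - 4} - 4023} = \sqrt{\frac{1 + 162}{-9} - 4023} = \sqrt{\left(- \frac{1}{9}\right) 163 - 4023} = \sqrt{- \frac{163}{9} - 4023} = \sqrt{- \frac{36370}{9}} = \frac{i \sqrt{36370}}{3}$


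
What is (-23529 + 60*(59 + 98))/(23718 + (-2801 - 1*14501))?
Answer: -14109/6416 ≈ -2.1990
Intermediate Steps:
(-23529 + 60*(59 + 98))/(23718 + (-2801 - 1*14501)) = (-23529 + 60*157)/(23718 + (-2801 - 14501)) = (-23529 + 9420)/(23718 - 17302) = -14109/6416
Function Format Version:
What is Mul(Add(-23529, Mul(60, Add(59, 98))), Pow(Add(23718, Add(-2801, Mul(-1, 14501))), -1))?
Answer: Rational(-14109, 6416) ≈ -2.1990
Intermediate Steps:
Mul(Add(-23529, Mul(60, Add(59, 98))), Pow(Add(23718, Add(-2801, Mul(-1, 14501))), -1)) = Mul(Add(-23529, Mul(60, 157)), Pow(Add(23718, Add(-2801, -14501)), -1)) = Mul(Add(-23529, 9420), Pow(Add(23718, -17302), -1)) = Mul(-14109, Pow(6416, -1)) = Mul(-14109, Rational(1, 6416)) = Rational(-14109, 6416)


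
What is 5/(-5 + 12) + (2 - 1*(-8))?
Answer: 75/7 ≈ 10.714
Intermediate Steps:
5/(-5 + 12) + (2 - 1*(-8)) = 5/7 + (2 + 8) = 5*(⅐) + 10 = 5/7 + 10 = 75/7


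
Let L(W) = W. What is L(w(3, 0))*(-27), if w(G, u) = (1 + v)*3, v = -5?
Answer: 324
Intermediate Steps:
w(G, u) = -12 (w(G, u) = (1 - 5)*3 = -4*3 = -12)
L(w(3, 0))*(-27) = -12*(-27) = 324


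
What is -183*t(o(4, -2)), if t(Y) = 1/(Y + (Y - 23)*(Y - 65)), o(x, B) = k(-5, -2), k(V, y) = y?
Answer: -183/1673 ≈ -0.10938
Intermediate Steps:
o(x, B) = -2
t(Y) = 1/(Y + (-65 + Y)*(-23 + Y)) (t(Y) = 1/(Y + (-23 + Y)*(-65 + Y)) = 1/(Y + (-65 + Y)*(-23 + Y)))
-183*t(o(4, -2)) = -183/(1495 + (-2)**2 - 87*(-2)) = -183/(1495 + 4 + 174) = -183/1673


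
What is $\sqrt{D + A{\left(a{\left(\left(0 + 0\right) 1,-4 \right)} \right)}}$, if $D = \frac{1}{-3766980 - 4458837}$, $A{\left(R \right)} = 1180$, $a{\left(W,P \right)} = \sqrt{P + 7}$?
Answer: $\frac{\sqrt{79843597066411203}}{8225817} \approx 34.351$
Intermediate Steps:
$a{\left(W,P \right)} = \sqrt{7 + P}$
$D = - \frac{1}{8225817}$ ($D = \frac{1}{-8225817} = - \frac{1}{8225817} \approx -1.2157 \cdot 10^{-7}$)
$\sqrt{D + A{\left(a{\left(\left(0 + 0\right) 1,-4 \right)} \right)}} = \sqrt{- \frac{1}{8225817} + 1180} = \sqrt{\frac{9706464059}{8225817}} = \frac{\sqrt{79843597066411203}}{8225817}$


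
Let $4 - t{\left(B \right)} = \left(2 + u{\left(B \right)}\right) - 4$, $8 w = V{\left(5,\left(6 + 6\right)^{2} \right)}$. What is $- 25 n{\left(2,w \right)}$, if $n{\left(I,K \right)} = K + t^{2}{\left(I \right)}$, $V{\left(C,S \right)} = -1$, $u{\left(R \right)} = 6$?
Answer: $\frac{25}{8} \approx 3.125$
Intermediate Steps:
$w = - \frac{1}{8}$ ($w = \frac{1}{8} \left(-1\right) = - \frac{1}{8} \approx -0.125$)
$t{\left(B \right)} = 0$ ($t{\left(B \right)} = 4 - \left(\left(2 + 6\right) - 4\right) = 4 - \left(8 - 4\right) = 4 - 4 = 0$)
$n{\left(I,K \right)} = K$ ($n{\left(I,K \right)} = K + 0^{2} = K + 0 = K$)
$- 25 n{\left(2,w \right)} = \left(-25\right) \left(- \frac{1}{8}\right) = \frac{25}{8}$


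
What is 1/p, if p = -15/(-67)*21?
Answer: 67/315 ≈ 0.21270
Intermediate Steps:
p = 315/67 (p = -15*(-1/67)*21 = (15/67)*21 = 315/67 ≈ 4.7015)
1/p = 1/(315/67) = 67/315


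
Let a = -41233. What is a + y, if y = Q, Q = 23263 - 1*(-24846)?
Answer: 6876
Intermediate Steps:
Q = 48109 (Q = 23263 + 24846 = 48109)
y = 48109
a + y = -41233 + 48109 = 6876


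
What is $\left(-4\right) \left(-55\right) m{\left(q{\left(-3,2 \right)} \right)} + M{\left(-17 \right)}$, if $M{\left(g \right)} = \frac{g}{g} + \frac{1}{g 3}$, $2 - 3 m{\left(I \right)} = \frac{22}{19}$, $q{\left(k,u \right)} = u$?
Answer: $\frac{60790}{969} \approx 62.735$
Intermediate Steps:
$m{\left(I \right)} = \frac{16}{57}$ ($m{\left(I \right)} = \frac{2}{3} - \frac{22 \cdot \frac{1}{19}}{3} = \frac{2}{3} - \frac{22}{57} = \frac{16}{57}$)
$M{\left(g \right)} = 1 + \frac{1}{3 g}$ ($M{\left(g \right)} = 1 + \frac{1}{g} \frac{1}{3} = 1 + \frac{1}{3 g}$)
$\left(-4\right) \left(-55\right) m{\left(q{\left(-3,2 \right)} \right)} + M{\left(-17 \right)} = \left(-4\right) \left(-55\right) \frac{16}{57} + \frac{\frac{1}{3} - 17}{-17} = 220 \cdot \frac{16}{57} - - \frac{50}{51} = \frac{3520}{57} + \frac{50}{51} = \frac{60790}{969}$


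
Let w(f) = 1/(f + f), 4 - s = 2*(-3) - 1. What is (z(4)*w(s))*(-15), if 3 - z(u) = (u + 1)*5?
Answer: 15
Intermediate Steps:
s = 11 (s = 4 - (2*(-3) - 1) = 4 - (-6 - 1) = 4 - 1*(-7) = 4 + 7 = 11)
w(f) = 1/(2*f)
z(u) = -2 - 5*u (z(u) = 3 - (u + 1)*5 = 3 - (1 + u)*5 = 3 - (5 + 5*u) = 3 + (-5 - 5*u) = -2 - 5*u)
(z(4)*w(s))*(-15) = ((-2 - 5*4)*((1/2)/11))*(-15) = ((-2 - 20)*((1/2)*(1/11)))*(-15) = -22*1/22*(-15) = -1*(-15) = 15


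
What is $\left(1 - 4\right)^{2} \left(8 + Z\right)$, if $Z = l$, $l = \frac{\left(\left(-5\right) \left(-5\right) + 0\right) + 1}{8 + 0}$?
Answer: $\frac{405}{4} \approx 101.25$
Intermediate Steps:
$l = \frac{13}{4}$ ($l = \frac{\left(25 + 0\right) + 1}{8} = \left(25 + 1\right) \frac{1}{8} = 26 \cdot \frac{1}{8} = \frac{13}{4} \approx 3.25$)
$Z = \frac{13}{4} \approx 3.25$
$\left(1 - 4\right)^{2} \left(8 + Z\right) = \left(1 - 4\right)^{2} \left(8 + \frac{13}{4}\right) = \left(-3\right)^{2} \cdot \frac{45}{4} = 9 \cdot \frac{45}{4} = \frac{405}{4}$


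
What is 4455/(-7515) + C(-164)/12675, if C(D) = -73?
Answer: -1267016/2116725 ≈ -0.59857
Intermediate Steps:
4455/(-7515) + C(-164)/12675 = 4455/(-7515) - 73/12675 = 4455*(-1/7515) - 73*1/12675 = -99/167 - 73/12675 = -1267016/2116725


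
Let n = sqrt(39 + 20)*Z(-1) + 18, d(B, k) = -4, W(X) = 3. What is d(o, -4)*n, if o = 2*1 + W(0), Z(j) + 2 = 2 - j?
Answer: -72 - 4*sqrt(59) ≈ -102.72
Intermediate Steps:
Z(j) = -j (Z(j) = -2 + (2 - j) = -j)
o = 5 (o = 2*1 + 3 = 2 + 3 = 5)
n = 18 + sqrt(59) (n = sqrt(39 + 20)*(-1*(-1)) + 18 = sqrt(59)*1 + 18 = sqrt(59) + 18 = 18 + sqrt(59) ≈ 25.681)
d(o, -4)*n = -4*(18 + sqrt(59)) = -72 - 4*sqrt(59)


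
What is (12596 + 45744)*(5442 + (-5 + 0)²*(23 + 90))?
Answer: 482296780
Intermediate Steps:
(12596 + 45744)*(5442 + (-5 + 0)²*(23 + 90)) = 58340*(5442 + (-5)²*113) = 58340*(5442 + 25*113) = 58340*(5442 + 2825) = 58340*8267 = 482296780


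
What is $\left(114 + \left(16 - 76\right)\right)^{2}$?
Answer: $2916$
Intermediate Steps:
$\left(114 + \left(16 - 76\right)\right)^{2} = \left(114 - 60\right)^{2} = 54^{2} = 2916$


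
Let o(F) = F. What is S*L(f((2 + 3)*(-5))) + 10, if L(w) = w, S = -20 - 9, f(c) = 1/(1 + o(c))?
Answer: 269/24 ≈ 11.208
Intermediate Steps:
f(c) = 1/(1 + c)
S = -29
S*L(f((2 + 3)*(-5))) + 10 = -29/(1 + (2 + 3)*(-5)) + 10 = -29/(1 + 5*(-5)) + 10 = -29/(1 - 25) + 10 = -29/(-24) + 10 = -29*(-1/24) + 10 = 29/24 + 10 = 269/24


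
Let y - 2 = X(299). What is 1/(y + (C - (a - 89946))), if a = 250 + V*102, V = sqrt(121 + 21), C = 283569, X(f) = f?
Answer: 62261/23258346498 + 17*sqrt(142)/23258346498 ≈ 2.6856e-6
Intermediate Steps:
y = 301 (y = 2 + 299 = 301)
V = sqrt(142) ≈ 11.916
a = 250 + 102*sqrt(142) (a = 250 + sqrt(142)*102 = 250 + 102*sqrt(142) ≈ 1465.5)
1/(y + (C - (a - 89946))) = 1/(301 + (283569 - ((250 + 102*sqrt(142)) - 89946))) = 1/(301 + (283569 - (-89696 + 102*sqrt(142)))) = 1/(301 + (283569 + (89696 - 102*sqrt(142)))) = 1/(301 + (373265 - 102*sqrt(142))) = 1/(373566 - 102*sqrt(142))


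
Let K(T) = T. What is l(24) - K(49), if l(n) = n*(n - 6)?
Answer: 383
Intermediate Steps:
l(n) = n*(-6 + n)
l(24) - K(49) = 24*(-6 + 24) - 1*49 = 24*18 - 49 = 432 - 49 = 383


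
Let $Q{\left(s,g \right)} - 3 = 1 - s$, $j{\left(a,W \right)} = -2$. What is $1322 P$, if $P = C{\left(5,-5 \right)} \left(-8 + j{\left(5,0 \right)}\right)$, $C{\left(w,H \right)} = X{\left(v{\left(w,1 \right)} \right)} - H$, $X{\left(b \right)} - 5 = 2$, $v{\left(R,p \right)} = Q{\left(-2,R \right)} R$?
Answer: $-158640$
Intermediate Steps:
$Q{\left(s,g \right)} = 4 - s$ ($Q{\left(s,g \right)} = 3 - \left(-1 + s\right) = 4 - s$)
$v{\left(R,p \right)} = 6 R$ ($v{\left(R,p \right)} = \left(4 - -2\right) R = \left(4 + 2\right) R = 6 R$)
$X{\left(b \right)} = 7$ ($X{\left(b \right)} = 5 + 2 = 7$)
$C{\left(w,H \right)} = 7 - H$
$P = -120$ ($P = \left(7 - -5\right) \left(-8 - 2\right) = \left(7 + 5\right) \left(-10\right) = 12 \left(-10\right) = -120$)
$1322 P = 1322 \left(-120\right) = -158640$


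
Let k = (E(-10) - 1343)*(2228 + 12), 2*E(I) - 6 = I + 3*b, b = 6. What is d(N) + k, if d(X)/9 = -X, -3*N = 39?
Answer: -2992523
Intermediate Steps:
N = -13 (N = -⅓*39 = -13)
d(X) = -9*X (d(X) = 9*(-X) = -9*X)
E(I) = 12 + I/2 (E(I) = 3 + (I + 3*6)/2 = 3 + (I + 18)/2 = 3 + (18 + I)/2 = 3 + (9 + I/2) = 12 + I/2)
k = -2992640 (k = ((12 + (½)*(-10)) - 1343)*(2228 + 12) = ((12 - 5) - 1343)*2240 = (7 - 1343)*2240 = -1336*2240 = -2992640)
d(N) + k = -9*(-13) - 2992640 = 117 - 2992640 = -2992523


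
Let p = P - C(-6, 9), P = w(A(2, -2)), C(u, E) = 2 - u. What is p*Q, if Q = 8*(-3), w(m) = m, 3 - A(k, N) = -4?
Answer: 24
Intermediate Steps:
A(k, N) = 7 (A(k, N) = 3 - 1*(-4) = 3 + 4 = 7)
P = 7
p = -1 (p = 7 - (2 - 1*(-6)) = 7 - (2 + 6) = 7 - 1*8 = 7 - 8 = -1)
Q = -24
p*Q = -1*(-24) = 24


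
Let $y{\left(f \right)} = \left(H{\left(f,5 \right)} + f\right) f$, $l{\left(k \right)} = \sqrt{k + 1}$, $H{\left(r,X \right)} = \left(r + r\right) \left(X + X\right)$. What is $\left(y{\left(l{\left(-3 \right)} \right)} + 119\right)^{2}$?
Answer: $5929$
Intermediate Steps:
$H{\left(r,X \right)} = 4 X r$ ($H{\left(r,X \right)} = 2 r 2 X = 4 X r$)
$l{\left(k \right)} = \sqrt{1 + k}$
$y{\left(f \right)} = 21 f^{2}$ ($y{\left(f \right)} = \left(4 \cdot 5 f + f\right) f = \left(20 f + f\right) f = 21 f f = 21 f^{2}$)
$\left(y{\left(l{\left(-3 \right)} \right)} + 119\right)^{2} = \left(21 \left(\sqrt{1 - 3}\right)^{2} + 119\right)^{2} = \left(21 \left(\sqrt{-2}\right)^{2} + 119\right)^{2} = \left(21 \left(i \sqrt{2}\right)^{2} + 119\right)^{2} = \left(21 \left(-2\right) + 119\right)^{2} = \left(-42 + 119\right)^{2} = 77^{2} = 5929$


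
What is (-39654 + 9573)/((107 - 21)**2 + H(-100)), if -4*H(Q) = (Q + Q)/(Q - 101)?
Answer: -6046281/1486546 ≈ -4.0673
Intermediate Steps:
H(Q) = -Q/(2*(-101 + Q)) (H(Q) = -(Q + Q)/(4*(Q - 101)) = -2*Q/(4*(-101 + Q)) = -Q/(2*(-101 + Q)))
(-39654 + 9573)/((107 - 21)**2 + H(-100)) = (-39654 + 9573)/((107 - 21)**2 - 1*(-100)/(-202 + 2*(-100))) = -30081/(86**2 - 1*(-100)/(-202 - 200)) = -30081/(7396 - 1*(-100)/(-402)) = -30081/(7396 - 1*(-100)*(-1/402)) = -30081/(7396 - 50/201) = -30081/1486546/201 = -30081*201/1486546 = -6046281/1486546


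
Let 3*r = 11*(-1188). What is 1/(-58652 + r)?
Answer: -1/63008 ≈ -1.5871e-5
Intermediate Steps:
r = -4356 (r = (11*(-1188))/3 = (1/3)*(-13068) = -4356)
1/(-58652 + r) = 1/(-58652 - 4356) = 1/(-63008) = -1/63008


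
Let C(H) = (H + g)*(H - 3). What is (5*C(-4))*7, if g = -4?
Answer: 1960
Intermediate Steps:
C(H) = (-4 + H)*(-3 + H) (C(H) = (H - 4)*(H - 3) = (-4 + H)*(-3 + H))
(5*C(-4))*7 = (5*(12 + (-4)² - 7*(-4)))*7 = (5*(12 + 16 + 28))*7 = (5*56)*7 = 280*7 = 1960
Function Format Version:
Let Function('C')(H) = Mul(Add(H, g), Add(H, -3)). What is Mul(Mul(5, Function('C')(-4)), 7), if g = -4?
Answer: 1960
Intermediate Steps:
Function('C')(H) = Mul(Add(-4, H), Add(-3, H)) (Function('C')(H) = Mul(Add(H, -4), Add(H, -3)) = Mul(Add(-4, H), Add(-3, H)))
Mul(Mul(5, Function('C')(-4)), 7) = Mul(Mul(5, Add(12, Pow(-4, 2), Mul(-7, -4))), 7) = Mul(Mul(5, Add(12, 16, 28)), 7) = Mul(Mul(5, 56), 7) = Mul(280, 7) = 1960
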